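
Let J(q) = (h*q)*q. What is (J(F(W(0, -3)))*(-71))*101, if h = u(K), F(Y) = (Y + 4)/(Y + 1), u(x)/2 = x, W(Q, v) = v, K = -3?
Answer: 21513/2 ≈ 10757.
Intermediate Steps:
u(x) = 2*x
F(Y) = (4 + Y)/(1 + Y)
h = -6 (h = 2*(-3) = -6)
J(q) = -6*q**2 (J(q) = (-6*q)*q = -6*q**2)
(J(F(W(0, -3)))*(-71))*101 = (-6*(4 - 3)**2/(1 - 3)**2*(-71))*101 = (-6*(1/(-2))**2*(-71))*101 = (-6*(-1/2*1)**2*(-71))*101 = (-6*(-1/2)**2*(-71))*101 = (-6*1/4*(-71))*101 = -3/2*(-71)*101 = (213/2)*101 = 21513/2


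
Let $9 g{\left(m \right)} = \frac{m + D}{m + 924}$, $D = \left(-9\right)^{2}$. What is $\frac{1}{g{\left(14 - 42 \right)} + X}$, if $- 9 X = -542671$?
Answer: $\frac{8064}{486233269} \approx 1.6585 \cdot 10^{-5}$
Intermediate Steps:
$D = 81$
$X = \frac{542671}{9}$ ($X = \left(- \frac{1}{9}\right) \left(-542671\right) = \frac{542671}{9} \approx 60297.0$)
$g{\left(m \right)} = \frac{81 + m}{9 \left(924 + m\right)}$ ($g{\left(m \right)} = \frac{\left(m + 81\right) \frac{1}{m + 924}}{9} = \frac{\left(81 + m\right) \frac{1}{924 + m}}{9} = \frac{\frac{1}{924 + m} \left(81 + m\right)}{9} = \frac{81 + m}{9 \left(924 + m\right)}$)
$\frac{1}{g{\left(14 - 42 \right)} + X} = \frac{1}{\frac{81 + \left(14 - 42\right)}{9 \left(924 + \left(14 - 42\right)\right)} + \frac{542671}{9}} = \frac{1}{\frac{81 - 28}{9 \left(924 - 28\right)} + \frac{542671}{9}} = \frac{1}{\frac{1}{9} \cdot \frac{1}{896} \cdot 53 + \frac{542671}{9}} = \frac{1}{\frac{53}{8064} + \frac{542671}{9}} = \frac{1}{\frac{486233269}{8064}} = \frac{8064}{486233269}$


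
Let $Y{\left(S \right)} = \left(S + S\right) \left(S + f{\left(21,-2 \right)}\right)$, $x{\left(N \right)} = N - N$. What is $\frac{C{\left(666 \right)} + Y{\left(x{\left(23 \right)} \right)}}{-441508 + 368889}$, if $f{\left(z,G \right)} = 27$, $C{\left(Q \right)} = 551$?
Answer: $- \frac{551}{72619} \approx -0.0075875$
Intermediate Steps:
$x{\left(N \right)} = 0$
$Y{\left(S \right)} = 2 S \left(27 + S\right)$ ($Y{\left(S \right)} = \left(S + S\right) \left(S + 27\right) = 2 S \left(27 + S\right)$)
$\frac{C{\left(666 \right)} + Y{\left(x{\left(23 \right)} \right)}}{-441508 + 368889} = \frac{551 + 2 \cdot 0 \left(27 + 0\right)}{-441508 + 368889} = \frac{551 + 2 \cdot 0 \cdot 27}{-72619} = \left(551 + 0\right) \left(- \frac{1}{72619}\right) = 551 \left(- \frac{1}{72619}\right) = - \frac{551}{72619}$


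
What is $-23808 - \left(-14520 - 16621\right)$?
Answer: $7333$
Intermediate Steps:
$-23808 - \left(-14520 - 16621\right) = -23808 - -31141 = -23808 + 31141 = 7333$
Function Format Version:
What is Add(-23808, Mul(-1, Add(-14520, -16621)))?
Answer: 7333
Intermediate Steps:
Add(-23808, Mul(-1, Add(-14520, -16621))) = Add(-23808, Mul(-1, -31141)) = Add(-23808, 31141) = 7333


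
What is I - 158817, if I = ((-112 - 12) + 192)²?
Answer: -154193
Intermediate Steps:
I = 4624 (I = (-124 + 192)² = 68² = 4624)
I - 158817 = 4624 - 158817 = -154193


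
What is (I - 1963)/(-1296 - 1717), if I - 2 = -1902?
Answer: 3863/3013 ≈ 1.2821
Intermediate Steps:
I = -1900 (I = 2 - 1902 = -1900)
(I - 1963)/(-1296 - 1717) = (-1900 - 1963)/(-1296 - 1717) = -3863/(-3013) = -3863*(-1/3013) = 3863/3013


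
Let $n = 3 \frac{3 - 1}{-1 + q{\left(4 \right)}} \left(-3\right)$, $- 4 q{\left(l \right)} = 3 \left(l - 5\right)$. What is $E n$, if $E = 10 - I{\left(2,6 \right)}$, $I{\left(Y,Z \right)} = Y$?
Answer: $576$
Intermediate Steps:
$q{\left(l \right)} = \frac{15}{4} - \frac{3 l}{4}$ ($q{\left(l \right)} = - \frac{3 \left(l - 5\right)}{4} = - \frac{3 \left(-5 + l\right)}{4} = - \frac{-15 + 3 l}{4} = \frac{15}{4} - \frac{3 l}{4}$)
$n = 72$ ($n = 3 \frac{3 - 1}{-1 + \left(\frac{15}{4} - 3\right)} \left(-3\right) = 3 \frac{2}{-1 + \left(\frac{15}{4} - 3\right)} \left(-3\right) = 3 \frac{2}{-1 + \frac{3}{4}} \left(-3\right) = 3 \frac{2}{- \frac{1}{4}} \left(-3\right) = 3 \cdot 2 \left(-4\right) \left(-3\right) = 3 \left(-8\right) \left(-3\right) = \left(-24\right) \left(-3\right) = 72$)
$E = 8$ ($E = 10 - 2 = 8$)
$E n = 8 \cdot 72 = 576$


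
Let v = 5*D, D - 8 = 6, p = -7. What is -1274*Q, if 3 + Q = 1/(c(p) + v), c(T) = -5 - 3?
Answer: 117845/31 ≈ 3801.5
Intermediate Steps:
c(T) = -8
D = 14 (D = 8 + 6 = 14)
v = 70 (v = 5*14 = 70)
Q = -185/62 (Q = -3 + 1/(-8 + 70) = -3 + 1/62 = -185/62 ≈ -2.9839)
-1274*Q = -1274*(-185/62) = 117845/31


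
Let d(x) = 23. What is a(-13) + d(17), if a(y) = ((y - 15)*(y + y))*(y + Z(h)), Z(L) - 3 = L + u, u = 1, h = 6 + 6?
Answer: 2207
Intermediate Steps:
h = 12
Z(L) = 4 + L (Z(L) = 3 + (L + 1) = 3 + (1 + L) = 4 + L)
a(y) = 2*y*(-15 + y)*(16 + y) (a(y) = ((y - 15)*(y + y))*(y + (4 + 12)) = ((-15 + y)*(2*y))*(y + 16) = (2*y*(-15 + y))*(16 + y) = 2*y*(-15 + y)*(16 + y))
a(-13) + d(17) = 2*(-13)*(-240 - 13 + (-13)²) + 23 = 2*(-13)*(-240 - 13 + 169) + 23 = 2*(-13)*(-84) + 23 = 2184 + 23 = 2207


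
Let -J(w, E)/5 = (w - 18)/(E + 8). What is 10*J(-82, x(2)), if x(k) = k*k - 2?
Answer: 500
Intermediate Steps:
x(k) = -2 + k² (x(k) = k² - 2 = -2 + k²)
J(w, E) = -5*(-18 + w)/(8 + E) (J(w, E) = -5*(w - 18)/(E + 8) = -5*(-18 + w)/(8 + E))
10*J(-82, x(2)) = 10*(5*(18 - 1*(-82))/(8 + (-2 + 2²))) = 10*(5*(18 + 82)/(8 + (-2 + 4))) = 10*(5*100/(8 + 2)) = 10*(5*100/10) = 10*(5*(⅒)*100) = 10*50 = 500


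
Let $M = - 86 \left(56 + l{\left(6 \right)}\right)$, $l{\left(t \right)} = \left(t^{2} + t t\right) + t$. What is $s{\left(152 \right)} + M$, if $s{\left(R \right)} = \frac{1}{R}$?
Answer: $- \frac{1751647}{152} \approx -11524.0$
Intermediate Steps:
$l{\left(t \right)} = t + 2 t^{2}$ ($l{\left(t \right)} = \left(t^{2} + t^{2}\right) + t = 2 t^{2} + t = t + 2 t^{2}$)
$M = -11524$ ($M = - 86 \left(56 + 6 \left(1 + 2 \cdot 6\right)\right) = - 86 \left(56 + 6 \left(1 + 12\right)\right) = - 86 \left(56 + 6 \cdot 13\right) = - 86 \left(56 + 78\right) = \left(-86\right) 134 = -11524$)
$s{\left(152 \right)} + M = \frac{1}{152} - 11524 = - \frac{1751647}{152}$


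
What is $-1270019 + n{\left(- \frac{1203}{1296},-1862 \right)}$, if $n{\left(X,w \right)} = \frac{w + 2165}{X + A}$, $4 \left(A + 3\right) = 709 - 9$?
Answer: $- \frac{93858083261}{73903} \approx -1.27 \cdot 10^{6}$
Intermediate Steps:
$A = 172$ ($A = -3 + \frac{709 - 9}{4} = -3 + \frac{1}{4} \cdot 700 = -3 + 175 = 172$)
$n{\left(X,w \right)} = \frac{2165 + w}{172 + X}$ ($n{\left(X,w \right)} = \frac{w + 2165}{X + 172} = \frac{2165 + w}{172 + X}$)
$-1270019 + n{\left(- \frac{1203}{1296},-1862 \right)} = -1270019 + \frac{2165 - 1862}{172 - \frac{1203}{1296}} = -1270019 + \frac{1}{172 - \frac{401}{432}} \cdot 303 = -1270019 + \frac{1}{\frac{73903}{432}} \cdot 303 = -1270019 + \frac{432}{73903} \cdot 303 = -1270019 + \frac{130896}{73903} = - \frac{93858083261}{73903}$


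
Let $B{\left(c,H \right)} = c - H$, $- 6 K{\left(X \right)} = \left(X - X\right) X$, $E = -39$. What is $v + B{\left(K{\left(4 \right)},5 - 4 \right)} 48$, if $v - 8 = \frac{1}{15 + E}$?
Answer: $- \frac{961}{24} \approx -40.042$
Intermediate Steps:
$K{\left(X \right)} = 0$ ($K{\left(X \right)} = - \frac{\left(X - X\right) X}{6} = - \frac{0 X}{6} = \left(- \frac{1}{6}\right) 0 = 0$)
$v = \frac{191}{24}$ ($v = 8 + \frac{1}{15 - 39} = 8 + \frac{1}{-24} = 8 - \frac{1}{24} = \frac{191}{24} \approx 7.9583$)
$v + B{\left(K{\left(4 \right)},5 - 4 \right)} 48 = \frac{191}{24} + \left(0 - \left(5 - 4\right)\right) 48 = \frac{191}{24} + \left(0 - 1\right) 48 = \frac{191}{24} - 48 = - \frac{961}{24}$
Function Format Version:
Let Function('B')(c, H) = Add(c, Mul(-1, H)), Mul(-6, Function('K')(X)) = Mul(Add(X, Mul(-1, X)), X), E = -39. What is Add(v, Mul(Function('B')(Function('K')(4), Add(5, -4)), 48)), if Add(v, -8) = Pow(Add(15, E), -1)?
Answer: Rational(-961, 24) ≈ -40.042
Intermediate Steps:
Function('K')(X) = 0 (Function('K')(X) = Mul(Rational(-1, 6), Mul(Add(X, Mul(-1, X)), X)) = Mul(Rational(-1, 6), Mul(0, X)) = Mul(Rational(-1, 6), 0) = 0)
v = Rational(191, 24) (v = Add(8, Pow(Add(15, -39), -1)) = Add(8, Pow(-24, -1)) = Add(8, Rational(-1, 24)) = Rational(191, 24) ≈ 7.9583)
Add(v, Mul(Function('B')(Function('K')(4), Add(5, -4)), 48)) = Add(Rational(191, 24), Mul(Add(0, Mul(-1, Add(5, -4))), 48)) = Add(Rational(191, 24), Mul(Add(0, Mul(-1, 1)), 48)) = Add(Rational(191, 24), Mul(Add(0, -1), 48)) = Add(Rational(191, 24), Mul(-1, 48)) = Add(Rational(191, 24), -48) = Rational(-961, 24)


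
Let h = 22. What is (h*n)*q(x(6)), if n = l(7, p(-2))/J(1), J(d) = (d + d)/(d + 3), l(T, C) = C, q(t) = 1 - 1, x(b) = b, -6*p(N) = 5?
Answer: 0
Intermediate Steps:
p(N) = -5/6 (p(N) = -1/6*5 = -5/6)
q(t) = 0
J(d) = 2*d/(3 + d) (J(d) = (2*d)/(3 + d) = 2*d/(3 + d))
n = -5/3 (n = -5/(6*(2*1/(3 + 1))) = -5/(6*(2*1/4)) = -5/(6*(2*1*(1/4))) = -5/(6*1/2) = -5/6*2 = -5/3 ≈ -1.6667)
(h*n)*q(x(6)) = (22*(-5/3))*0 = -110/3*0 = 0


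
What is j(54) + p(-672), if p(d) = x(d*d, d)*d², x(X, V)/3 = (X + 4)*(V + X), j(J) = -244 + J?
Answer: 275863338027712322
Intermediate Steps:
x(X, V) = 3*(4 + X)*(V + X) (x(X, V) = 3*((X + 4)*(V + X)) = 3*((4 + X)*(V + X)) = 3*(4 + X)*(V + X))
p(d) = d²*(3*d³ + 3*d⁴ + 12*d + 12*d²) (p(d) = (3*(d*d)² + 12*d + 12*(d*d) + 3*d*(d*d))*d² = (3*(d²)² + 12*d + 12*d² + 3*d*d²)*d² = (3*d⁴ + 12*d + 12*d² + 3*d³)*d² = (3*d³ + 3*d⁴ + 12*d + 12*d²)*d² = d²*(3*d³ + 3*d⁴ + 12*d + 12*d²))
j(54) + p(-672) = (-244 + 54) + 3*(-672)³*(4 + (-672)² + (-672)³ + 4*(-672)) = -190 + 3*(-303464448)*(4 + 451584 - 303464448 - 2688) = -190 + 3*(-303464448)*(-303015548) = -190 + 275863338027712512 = 275863338027712322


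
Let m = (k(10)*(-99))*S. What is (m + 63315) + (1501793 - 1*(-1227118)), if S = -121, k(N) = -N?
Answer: 2672436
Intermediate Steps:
m = -119790 (m = (-1*10*(-99))*(-121) = -10*(-99)*(-121) = 990*(-121) = -119790)
(m + 63315) + (1501793 - 1*(-1227118)) = (-119790 + 63315) + (1501793 - 1*(-1227118)) = -56475 + (1501793 + 1227118) = -56475 + 2728911 = 2672436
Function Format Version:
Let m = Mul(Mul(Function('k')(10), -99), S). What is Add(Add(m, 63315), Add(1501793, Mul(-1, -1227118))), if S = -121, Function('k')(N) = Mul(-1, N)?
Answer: 2672436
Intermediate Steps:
m = -119790 (m = Mul(Mul(Mul(-1, 10), -99), -121) = Mul(Mul(-10, -99), -121) = Mul(990, -121) = -119790)
Add(Add(m, 63315), Add(1501793, Mul(-1, -1227118))) = Add(Add(-119790, 63315), Add(1501793, Mul(-1, -1227118))) = Add(-56475, Add(1501793, 1227118)) = Add(-56475, 2728911) = 2672436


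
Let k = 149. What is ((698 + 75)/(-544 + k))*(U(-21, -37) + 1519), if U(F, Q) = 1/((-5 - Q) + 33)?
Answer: -76322928/25675 ≈ -2972.7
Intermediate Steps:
U(F, Q) = 1/(28 - Q)
((698 + 75)/(-544 + k))*(U(-21, -37) + 1519) = ((698 + 75)/(-544 + 149))*(-1/(-28 - 37) + 1519) = (773/(-395))*(-1/(-65) + 1519) = (773*(-1/395))*(-1*(-1/65) + 1519) = -773*(1/65 + 1519)/395 = -773/395*98736/65 = -76322928/25675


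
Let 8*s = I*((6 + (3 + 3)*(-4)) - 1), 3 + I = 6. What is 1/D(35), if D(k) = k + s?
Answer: 8/223 ≈ 0.035874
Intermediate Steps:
I = 3 (I = -3 + 6 = 3)
s = -57/8 (s = (3*((6 + (3 + 3)*(-4)) - 1))/8 = (3*((6 + 6*(-4)) - 1))/8 = (3*((6 - 24) - 1))/8 = (3*(-18 - 1))/8 = (3*(-19))/8 = (1/8)*(-57) = -57/8 ≈ -7.1250)
D(k) = -57/8 + k (D(k) = k - 57/8 = -57/8 + k)
1/D(35) = 1/(-57/8 + 35) = 1/(223/8) = 8/223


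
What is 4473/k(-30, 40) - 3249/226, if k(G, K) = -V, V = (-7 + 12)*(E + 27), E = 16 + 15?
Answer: -488277/16385 ≈ -29.800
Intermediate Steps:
E = 31
V = 290 (V = (-7 + 12)*(31 + 27) = 5*58 = 290)
k(G, K) = -290 (k(G, K) = -1*290 = -290)
4473/k(-30, 40) - 3249/226 = 4473/(-290) - 3249/226 = 4473*(-1/290) - 3249*1/226 = -4473/290 - 3249/226 = -488277/16385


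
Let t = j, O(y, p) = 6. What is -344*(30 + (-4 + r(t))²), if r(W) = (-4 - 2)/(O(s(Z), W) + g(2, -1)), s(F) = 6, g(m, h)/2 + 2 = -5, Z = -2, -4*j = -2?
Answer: -27907/2 ≈ -13954.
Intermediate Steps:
j = ½ (j = -¼*(-2) = ½ ≈ 0.50000)
g(m, h) = -14 (g(m, h) = -4 + 2*(-5) = -4 - 10 = -14)
t = ½ ≈ 0.50000
r(W) = ¾ (r(W) = (-4 - 2)/(6 - 14) = -6/(-8) = -6*(-⅛) = ¾)
-344*(30 + (-4 + r(t))²) = -344*(30 + (-4 + ¾)²) = -344*(30 + (-13/4)²) = -344*(30 + 169/16) = -344*649/16 = -27907/2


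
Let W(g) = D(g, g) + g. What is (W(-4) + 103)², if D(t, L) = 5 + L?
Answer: 10000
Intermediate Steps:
W(g) = 5 + 2*g (W(g) = (5 + g) + g = 5 + 2*g)
(W(-4) + 103)² = ((5 + 2*(-4)) + 103)² = ((5 - 8) + 103)² = (-3 + 103)² = 100² = 10000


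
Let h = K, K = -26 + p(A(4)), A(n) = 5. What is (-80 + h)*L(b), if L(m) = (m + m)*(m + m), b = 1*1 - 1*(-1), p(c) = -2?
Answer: -1728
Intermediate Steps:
b = 2 (b = 1 + 1 = 2)
K = -28 (K = -26 - 2 = -28)
L(m) = 4*m² (L(m) = (2*m)*(2*m) = 4*m²)
h = -28
(-80 + h)*L(b) = (-80 - 28)*(4*2²) = -432*4 = -108*16 = -1728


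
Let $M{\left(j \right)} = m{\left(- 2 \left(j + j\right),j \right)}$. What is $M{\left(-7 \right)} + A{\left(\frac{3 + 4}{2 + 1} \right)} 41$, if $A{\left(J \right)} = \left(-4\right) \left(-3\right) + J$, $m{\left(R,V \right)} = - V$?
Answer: $\frac{1784}{3} \approx 594.67$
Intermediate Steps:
$A{\left(J \right)} = 12 + J$
$M{\left(j \right)} = - j$
$M{\left(-7 \right)} + A{\left(\frac{3 + 4}{2 + 1} \right)} 41 = \left(-1\right) \left(-7\right) + \left(12 + \frac{3 + 4}{2 + 1}\right) 41 = 7 + \left(12 + \frac{7}{3}\right) 41 = 7 + \frac{43}{3} \cdot 41 = 7 + \frac{1763}{3} = \frac{1784}{3}$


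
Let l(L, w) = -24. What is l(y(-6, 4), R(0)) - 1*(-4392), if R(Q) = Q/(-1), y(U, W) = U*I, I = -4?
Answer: 4368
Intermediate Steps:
y(U, W) = -4*U (y(U, W) = U*(-4) = -4*U)
R(Q) = -Q (R(Q) = Q*(-1) = -Q)
l(y(-6, 4), R(0)) - 1*(-4392) = -24 - 1*(-4392) = -24 + 4392 = 4368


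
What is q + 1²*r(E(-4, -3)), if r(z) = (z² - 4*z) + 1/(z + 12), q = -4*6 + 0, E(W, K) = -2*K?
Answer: -215/18 ≈ -11.944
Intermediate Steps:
q = -24 (q = -24 + 0 = -24)
r(z) = z² + 1/(12 + z) - 4*z (r(z) = (z² - 4*z) + 1/(12 + z) = z² + 1/(12 + z) - 4*z)
q + 1²*r(E(-4, -3)) = -24 + 1²*((1 + (-2*(-3))³ - (-96)*(-3) + 8*(-2*(-3))²)/(12 - 2*(-3))) = -24 + 1*((1 + 6³ - 48*6 + 8*6²)/(12 + 6)) = -24 + 1*((1 + 216 - 288 + 8*36)/18) = -24 + 1*((1 + 216 - 288 + 288)/18) = -24 + 1*((1/18)*217) = -24 + 1*(217/18) = -24 + 217/18 = -215/18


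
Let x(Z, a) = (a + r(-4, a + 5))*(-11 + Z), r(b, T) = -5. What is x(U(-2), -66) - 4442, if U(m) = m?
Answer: -3519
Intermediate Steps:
x(Z, a) = (-11 + Z)*(-5 + a) (x(Z, a) = (a - 5)*(-11 + Z) = (-5 + a)*(-11 + Z) = (-11 + Z)*(-5 + a))
x(U(-2), -66) - 4442 = (55 - 11*(-66) - 5*(-2) - 2*(-66)) - 4442 = (55 + 726 + 10 + 132) - 4442 = 923 - 4442 = -3519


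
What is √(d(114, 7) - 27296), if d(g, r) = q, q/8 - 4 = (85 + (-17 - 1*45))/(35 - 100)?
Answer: 2*I*√28800590/65 ≈ 165.13*I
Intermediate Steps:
q = 1896/65 (q = 32 + 8*((85 + (-17 - 1*45))/(35 - 100)) = 32 + 8*((85 + (-17 - 45))/(-65)) = 32 + 8*((85 - 62)*(-1/65)) = 32 + 8*(23*(-1/65)) = 32 + 8*(-23/65) = 32 - 184/65 = 1896/65 ≈ 29.169)
d(g, r) = 1896/65
√(d(114, 7) - 27296) = √(1896/65 - 27296) = √(-1772344/65) = 2*I*√28800590/65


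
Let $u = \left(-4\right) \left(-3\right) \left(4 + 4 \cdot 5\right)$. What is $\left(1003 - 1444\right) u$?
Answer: $-127008$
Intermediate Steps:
$u = 288$ ($u = 12 \left(4 + 20\right) = 12 \cdot 24 = 288$)
$\left(1003 - 1444\right) u = \left(1003 - 1444\right) 288 = \left(-441\right) 288 = -127008$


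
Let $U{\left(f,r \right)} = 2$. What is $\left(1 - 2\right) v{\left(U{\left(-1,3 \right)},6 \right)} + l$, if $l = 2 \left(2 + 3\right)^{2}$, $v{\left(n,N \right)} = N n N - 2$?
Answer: $-20$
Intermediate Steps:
$v{\left(n,N \right)} = -2 + n N^{2}$ ($v{\left(n,N \right)} = n N^{2} - 2 = -2 + n N^{2}$)
$l = 50$ ($l = 2 \cdot 5^{2} = 2 \cdot 25 = 50$)
$\left(1 - 2\right) v{\left(U{\left(-1,3 \right)},6 \right)} + l = \left(1 - 2\right) \left(-2 + 2 \cdot 6^{2}\right) + 50 = - (-2 + 2 \cdot 36) + 50 = - (-2 + 72) + 50 = \left(-1\right) 70 + 50 = -70 + 50 = -20$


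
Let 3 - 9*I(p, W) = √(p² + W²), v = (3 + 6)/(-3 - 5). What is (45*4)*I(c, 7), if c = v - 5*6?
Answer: 60 - 5*√65137/2 ≈ -578.05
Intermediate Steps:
v = -9/8 (v = 9/(-8) = 9*(-⅛) = -9/8 ≈ -1.1250)
c = -249/8 (c = -9/8 - 5*6 = -9/8 - 30 = -249/8 ≈ -31.125)
I(p, W) = ⅓ - √(W² + p²)/9 (I(p, W) = ⅓ - √(p² + W²)/9 = ⅓ - √(W² + p²)/9)
(45*4)*I(c, 7) = (45*4)*(⅓ - √(7² + (-249/8)²)/9) = 180*(⅓ - √(49 + 62001/64)/9) = 180*(⅓ - √65137/72) = 60 - 5*√65137/2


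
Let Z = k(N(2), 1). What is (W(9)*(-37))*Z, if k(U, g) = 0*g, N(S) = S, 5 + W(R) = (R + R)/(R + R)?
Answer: 0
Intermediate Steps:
W(R) = -4 (W(R) = -5 + (R + R)/(R + R) = -5 + (2*R)/((2*R)) = -5 + (2*R)*(1/(2*R)) = -5 + 1 = -4)
k(U, g) = 0
Z = 0
(W(9)*(-37))*Z = -4*(-37)*0 = 148*0 = 0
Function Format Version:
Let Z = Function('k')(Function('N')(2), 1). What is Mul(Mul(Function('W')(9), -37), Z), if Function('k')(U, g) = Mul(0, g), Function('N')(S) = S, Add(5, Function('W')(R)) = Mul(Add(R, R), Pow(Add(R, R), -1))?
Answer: 0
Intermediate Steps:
Function('W')(R) = -4 (Function('W')(R) = Add(-5, Mul(Add(R, R), Pow(Add(R, R), -1))) = Add(-5, Mul(Mul(2, R), Pow(Mul(2, R), -1))) = Add(-5, Mul(Mul(2, R), Mul(Rational(1, 2), Pow(R, -1)))) = Add(-5, 1) = -4)
Function('k')(U, g) = 0
Z = 0
Mul(Mul(Function('W')(9), -37), Z) = Mul(Mul(-4, -37), 0) = Mul(148, 0) = 0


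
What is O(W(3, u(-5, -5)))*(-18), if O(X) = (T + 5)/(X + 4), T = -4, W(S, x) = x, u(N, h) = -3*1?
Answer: -18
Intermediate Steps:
u(N, h) = -3
O(X) = 1/(4 + X) (O(X) = (-4 + 5)/(X + 4) = 1/(4 + X))
O(W(3, u(-5, -5)))*(-18) = -18/(4 - 3) = -18/1 = 1*(-18) = -18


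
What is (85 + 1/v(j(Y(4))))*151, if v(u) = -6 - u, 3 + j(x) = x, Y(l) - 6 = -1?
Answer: 102529/8 ≈ 12816.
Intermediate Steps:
Y(l) = 5 (Y(l) = 6 - 1 = 5)
j(x) = -3 + x
(85 + 1/v(j(Y(4))))*151 = (85 + 1/(-6 - (-3 + 5)))*151 = (85 + 1/(-6 - 1*2))*151 = (85 + 1/(-6 - 2))*151 = (85 + 1/(-8))*151 = (85 - ⅛)*151 = (679/8)*151 = 102529/8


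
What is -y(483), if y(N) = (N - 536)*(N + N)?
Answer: 51198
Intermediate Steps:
y(N) = 2*N*(-536 + N) (y(N) = (-536 + N)*(2*N) = 2*N*(-536 + N))
-y(483) = -2*483*(-536 + 483) = -2*483*(-53) = -1*(-51198) = 51198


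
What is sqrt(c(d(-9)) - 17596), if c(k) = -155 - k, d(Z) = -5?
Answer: I*sqrt(17746) ≈ 133.21*I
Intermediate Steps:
sqrt(c(d(-9)) - 17596) = sqrt((-155 - 1*(-5)) - 17596) = sqrt((-155 + 5) - 17596) = sqrt(-150 - 17596) = sqrt(-17746) = I*sqrt(17746)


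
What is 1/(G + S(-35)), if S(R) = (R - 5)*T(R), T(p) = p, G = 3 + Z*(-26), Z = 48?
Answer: 1/155 ≈ 0.0064516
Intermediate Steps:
G = -1245 (G = 3 + 48*(-26) = 3 - 1248 = -1245)
S(R) = R*(-5 + R) (S(R) = (R - 5)*R = (-5 + R)*R = R*(-5 + R))
1/(G + S(-35)) = 1/(-1245 - 35*(-5 - 35)) = 1/(-1245 - 35*(-40)) = 1/(-1245 + 1400) = 1/155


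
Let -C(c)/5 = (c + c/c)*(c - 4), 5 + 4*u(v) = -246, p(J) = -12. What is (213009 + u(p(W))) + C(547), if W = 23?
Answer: -5099495/4 ≈ -1.2749e+6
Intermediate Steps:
u(v) = -251/4 (u(v) = -5/4 + (¼)*(-246) = -5/4 - 123/2 = -251/4)
C(c) = -5*(1 + c)*(-4 + c) (C(c) = -5*(c + c/c)*(c - 4) = -5*(c + 1)*(-4 + c) = -5*(1 + c)*(-4 + c))
(213009 + u(p(W))) + C(547) = (213009 - 251/4) + (20 - 5*547² + 15*547) = 851785/4 + (20 - 5*299209 + 8205) = 851785/4 + (20 - 1496045 + 8205) = 851785/4 - 1487820 = -5099495/4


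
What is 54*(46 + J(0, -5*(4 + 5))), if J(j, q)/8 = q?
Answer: -16956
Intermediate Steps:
J(j, q) = 8*q
54*(46 + J(0, -5*(4 + 5))) = 54*(46 + 8*(-5*(4 + 5))) = 54*(46 + 8*(-5*9)) = 54*(46 + 8*(-45)) = 54*(46 - 360) = 54*(-314) = -16956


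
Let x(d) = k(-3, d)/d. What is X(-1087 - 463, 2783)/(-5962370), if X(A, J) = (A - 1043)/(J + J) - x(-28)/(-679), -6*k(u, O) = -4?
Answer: 3697637/47320703669778 ≈ 7.8140e-8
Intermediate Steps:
k(u, O) = ⅔ (k(u, O) = -⅙*(-4) = ⅔)
x(d) = 2/(3*d)
X(A, J) = -1/28518 + (-1043 + A)/(2*J) (X(A, J) = (A - 1043)/(J + J) - (⅔)/(-28)/(-679) = (-1043 + A)/((2*J)) - (⅔)*(-1/28)*(-1)/679 = (-1043 + A)*(1/(2*J)) - (-1)*(-1)/(42*679) = (-1043 + A)/(2*J) - 1*1/28518 = (-1043 + A)/(2*J) - 1/28518 = -1/28518 + (-1043 + A)/(2*J))
X(-1087 - 463, 2783)/(-5962370) = ((1/28518)*(-14872137 - 1*2783 + 14259*(-1087 - 463))/2783)/(-5962370) = ((1/28518)*(1/2783)*(-14872137 - 2783 + 14259*(-1550)))*(-1/5962370) = ((1/28518)*(1/2783)*(-14872137 - 2783 - 22101450))*(-1/5962370) = ((1/28518)*(1/2783)*(-36976370))*(-1/5962370) = -18488185/39682797*(-1/5962370) = 3697637/47320703669778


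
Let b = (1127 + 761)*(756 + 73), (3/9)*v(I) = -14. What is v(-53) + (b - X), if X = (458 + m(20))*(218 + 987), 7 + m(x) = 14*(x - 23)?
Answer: 1072265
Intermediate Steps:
m(x) = -329 + 14*x (m(x) = -7 + 14*(x - 23) = -7 + 14*(-23 + x) = -7 + (-322 + 14*x) = -329 + 14*x)
v(I) = -42 (v(I) = 3*(-14) = -42)
b = 1565152 (b = 1888*829 = 1565152)
X = 492845 (X = (458 + (-329 + 14*20))*(218 + 987) = (458 + (-329 + 280))*1205 = (458 - 49)*1205 = 409*1205 = 492845)
v(-53) + (b - X) = -42 + (1565152 - 1*492845) = -42 + (1565152 - 492845) = -42 + 1072307 = 1072265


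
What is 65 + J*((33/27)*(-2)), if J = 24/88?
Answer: 193/3 ≈ 64.333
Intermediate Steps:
J = 3/11 (J = 24*(1/88) = 3/11 ≈ 0.27273)
65 + J*((33/27)*(-2)) = 65 + 3*((33/27)*(-2))/11 = 65 + 3*((33*(1/27))*(-2))/11 = 65 + 3*((11/9)*(-2))/11 = 65 + (3/11)*(-22/9) = 65 - ⅔ = 193/3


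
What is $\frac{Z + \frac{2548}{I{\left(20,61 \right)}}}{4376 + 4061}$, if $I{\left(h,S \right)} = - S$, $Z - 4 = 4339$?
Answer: $\frac{262375}{514657} \approx 0.50981$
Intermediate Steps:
$Z = 4343$ ($Z = 4 + 4339 = 4343$)
$\frac{Z + \frac{2548}{I{\left(20,61 \right)}}}{4376 + 4061} = \frac{4343 + \frac{2548}{\left(-1\right) 61}}{4376 + 4061} = \frac{4343 + \frac{2548}{-61}}{8437} = \left(4343 + 2548 \left(- \frac{1}{61}\right)\right) \frac{1}{8437} = \left(4343 - \frac{2548}{61}\right) \frac{1}{8437} = \frac{262375}{61} \cdot \frac{1}{8437} = \frac{262375}{514657}$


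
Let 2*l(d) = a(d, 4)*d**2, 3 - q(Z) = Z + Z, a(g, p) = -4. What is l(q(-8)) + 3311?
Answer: 2589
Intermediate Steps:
q(Z) = 3 - 2*Z (q(Z) = 3 - (Z + Z) = 3 - 2*Z)
l(d) = -2*d**2 (l(d) = (-4*d**2)/2 = -2*d**2)
l(q(-8)) + 3311 = -2*(3 - 2*(-8))**2 + 3311 = -2*(3 + 16)**2 + 3311 = -2*19**2 + 3311 = -2*361 + 3311 = -722 + 3311 = 2589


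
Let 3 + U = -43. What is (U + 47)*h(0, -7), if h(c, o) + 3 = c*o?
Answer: -3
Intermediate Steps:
U = -46 (U = -3 - 43 = -46)
h(c, o) = -3 + c*o
(U + 47)*h(0, -7) = (-46 + 47)*(-3 + 0*(-7)) = 1*(-3 + 0) = 1*(-3) = -3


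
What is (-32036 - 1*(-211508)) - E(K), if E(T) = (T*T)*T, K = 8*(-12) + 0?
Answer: 1064208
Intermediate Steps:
K = -96 (K = -96 + 0 = -96)
E(T) = T³ (E(T) = T²*T = T³)
(-32036 - 1*(-211508)) - E(K) = (-32036 - 1*(-211508)) - 1*(-96)³ = (-32036 + 211508) - 1*(-884736) = 179472 + 884736 = 1064208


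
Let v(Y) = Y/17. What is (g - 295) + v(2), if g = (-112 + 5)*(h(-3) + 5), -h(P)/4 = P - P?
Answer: -14108/17 ≈ -829.88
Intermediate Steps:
v(Y) = Y/17 (v(Y) = Y*(1/17) = Y/17)
h(P) = 0 (h(P) = -4*(P - P) = -4*0 = 0)
g = -535 (g = (-112 + 5)*(0 + 5) = -107*5 = -535)
(g - 295) + v(2) = (-535 - 295) + (1/17)*2 = -830 + 2/17 = -14108/17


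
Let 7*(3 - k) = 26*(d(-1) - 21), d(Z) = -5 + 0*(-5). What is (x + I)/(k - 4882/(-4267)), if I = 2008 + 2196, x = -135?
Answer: 121536961/3008273 ≈ 40.401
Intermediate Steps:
d(Z) = -5 (d(Z) = -5 + 0 = -5)
I = 4204
k = 697/7 (k = 3 - 26*(-5 - 21)/7 = 3 - 26*(-26)/7 = 3 - ⅐*(-676) = 3 + 676/7 = 697/7 ≈ 99.571)
(x + I)/(k - 4882/(-4267)) = (-135 + 4204)/(697/7 - 4882/(-4267)) = 4069/(697/7 - 4882*(-1/4267)) = 4069/(697/7 + 4882/4267) = 4069/(3008273/29869) = 4069*(29869/3008273) = 121536961/3008273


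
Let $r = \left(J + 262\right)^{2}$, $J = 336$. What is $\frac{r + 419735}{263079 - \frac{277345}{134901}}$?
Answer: $\frac{104863808439}{35489342834} \approx 2.9548$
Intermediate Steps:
$r = 357604$ ($r = \left(336 + 262\right)^{2} = 598^{2} = 357604$)
$\frac{r + 419735}{263079 - \frac{277345}{134901}} = \frac{357604 + 419735}{263079 - \frac{277345}{134901}} = \frac{777339}{263079 - \frac{277345}{134901}} = \frac{777339}{\frac{35489342834}{134901}} = 777339 \cdot \frac{134901}{35489342834} = \frac{104863808439}{35489342834}$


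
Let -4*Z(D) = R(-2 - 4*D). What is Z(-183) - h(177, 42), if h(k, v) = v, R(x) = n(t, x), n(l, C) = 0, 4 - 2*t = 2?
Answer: -42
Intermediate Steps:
t = 1 (t = 2 - 1/2*2 = 2 - 1 = 1)
R(x) = 0
Z(D) = 0 (Z(D) = -1/4*0 = 0)
Z(-183) - h(177, 42) = 0 - 1*42 = 0 - 42 = -42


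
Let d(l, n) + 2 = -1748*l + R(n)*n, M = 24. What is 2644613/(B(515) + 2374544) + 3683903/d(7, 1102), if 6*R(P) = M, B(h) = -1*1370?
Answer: -242273208287/516165345 ≈ -469.37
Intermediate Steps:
B(h) = -1370
R(P) = 4 (R(P) = (⅙)*24 = 4)
d(l, n) = -2 - 1748*l + 4*n (d(l, n) = -2 + (-1748*l + 4*n) = -2 - 1748*l + 4*n)
2644613/(B(515) + 2374544) + 3683903/d(7, 1102) = 2644613/(-1370 + 2374544) + 3683903/(-2 - 1748*7 + 4*1102) = 2644613/2373174 + 3683903/(-2 - 12236 + 4408) = 2644613*(1/2373174) + 3683903/(-7830) = 2644613/2373174 + 3683903*(-1/7830) = 2644613/2373174 - 3683903/7830 = -242273208287/516165345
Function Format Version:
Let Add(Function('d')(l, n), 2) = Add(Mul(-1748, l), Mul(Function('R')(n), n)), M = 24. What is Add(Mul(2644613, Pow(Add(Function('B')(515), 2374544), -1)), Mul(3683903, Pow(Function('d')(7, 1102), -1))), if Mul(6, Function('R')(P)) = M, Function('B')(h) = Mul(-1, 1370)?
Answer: Rational(-242273208287, 516165345) ≈ -469.37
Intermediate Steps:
Function('B')(h) = -1370
Function('R')(P) = 4 (Function('R')(P) = Mul(Rational(1, 6), 24) = 4)
Function('d')(l, n) = Add(-2, Mul(-1748, l), Mul(4, n)) (Function('d')(l, n) = Add(-2, Add(Mul(-1748, l), Mul(4, n))) = Add(-2, Mul(-1748, l), Mul(4, n)))
Add(Mul(2644613, Pow(Add(Function('B')(515), 2374544), -1)), Mul(3683903, Pow(Function('d')(7, 1102), -1))) = Add(Mul(2644613, Pow(Add(-1370, 2374544), -1)), Mul(3683903, Pow(Add(-2, Mul(-1748, 7), Mul(4, 1102)), -1))) = Add(Mul(2644613, Pow(2373174, -1)), Mul(3683903, Pow(Add(-2, -12236, 4408), -1))) = Add(Mul(2644613, Rational(1, 2373174)), Mul(3683903, Pow(-7830, -1))) = Add(Rational(2644613, 2373174), Mul(3683903, Rational(-1, 7830))) = Add(Rational(2644613, 2373174), Rational(-3683903, 7830)) = Rational(-242273208287, 516165345)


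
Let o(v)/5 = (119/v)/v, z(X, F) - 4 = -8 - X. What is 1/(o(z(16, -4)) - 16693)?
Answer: -80/1335321 ≈ -5.9911e-5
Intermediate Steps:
z(X, F) = -4 - X (z(X, F) = 4 + (-8 - X) = -4 - X)
o(v) = 595/v² (o(v) = 5*((119/v)/v) = 5*(119/v²) = 595/v²)
1/(o(z(16, -4)) - 16693) = 1/(595/(-4 - 1*16)² - 16693) = 1/(595/(-4 - 16)² - 16693) = 1/(595/(-20)² - 16693) = 1/(595*(1/400) - 16693) = 1/(119/80 - 16693) = 1/(-1335321/80) = -80/1335321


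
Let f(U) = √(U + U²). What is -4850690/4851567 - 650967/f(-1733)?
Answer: -4850690/4851567 - 650967*√750389/1500778 ≈ -376.74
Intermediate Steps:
-4850690/4851567 - 650967/f(-1733) = -4850690/4851567 - 650967*√750389/1500778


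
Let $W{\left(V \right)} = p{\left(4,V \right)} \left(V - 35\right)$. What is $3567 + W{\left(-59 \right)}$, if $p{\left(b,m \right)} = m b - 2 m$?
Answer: $14659$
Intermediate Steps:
$p{\left(b,m \right)} = - 2 m + b m$ ($p{\left(b,m \right)} = b m - 2 m = - 2 m + b m$)
$W{\left(V \right)} = 2 V \left(-35 + V\right)$ ($W{\left(V \right)} = V \left(-2 + 4\right) \left(V - 35\right) = V 2 \left(-35 + V\right) = 2 V \left(-35 + V\right)$)
$3567 + W{\left(-59 \right)} = 3567 + 2 \left(-59\right) \left(-35 - 59\right) = 3567 + 2 \left(-59\right) \left(-94\right) = 3567 + 11092 = 14659$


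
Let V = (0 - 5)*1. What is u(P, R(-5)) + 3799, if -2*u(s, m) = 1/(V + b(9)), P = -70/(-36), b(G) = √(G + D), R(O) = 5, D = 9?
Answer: 53191/14 + 3*√2/14 ≈ 3799.7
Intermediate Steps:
b(G) = √(9 + G) (b(G) = √(G + 9) = √(9 + G))
V = -5 (V = -5*1 = -5)
P = 35/18 (P = -70*(-1/36) = 35/18 ≈ 1.9444)
u(s, m) = -1/(2*(-5 + 3*√2)) (u(s, m) = -1/(2*(-5 + √(9 + 9))) = -1/(2*(-5 + √18)) = -1/(2*(-5 + 3*√2)))
u(P, R(-5)) + 3799 = (5/14 + 3*√2/14) + 3799 = 53191/14 + 3*√2/14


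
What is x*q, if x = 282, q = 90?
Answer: 25380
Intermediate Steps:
x*q = 282*90 = 25380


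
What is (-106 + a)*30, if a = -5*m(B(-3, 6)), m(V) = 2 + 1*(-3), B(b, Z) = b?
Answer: -3030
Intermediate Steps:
m(V) = -1 (m(V) = 2 - 3 = -1)
a = 5 (a = -5*(-1) = 5)
(-106 + a)*30 = (-106 + 5)*30 = -101*30 = -3030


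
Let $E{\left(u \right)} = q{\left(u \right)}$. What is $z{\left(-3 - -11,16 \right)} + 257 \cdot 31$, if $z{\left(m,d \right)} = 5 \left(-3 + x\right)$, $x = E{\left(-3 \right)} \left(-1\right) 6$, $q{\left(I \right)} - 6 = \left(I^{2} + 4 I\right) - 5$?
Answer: $8012$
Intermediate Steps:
$q{\left(I \right)} = 1 + I^{2} + 4 I$ ($q{\left(I \right)} = 6 - \left(5 - I^{2} - 4 I\right) = 6 + \left(-5 + I^{2} + 4 I\right) = 1 + I^{2} + 4 I$)
$E{\left(u \right)} = 1 + u^{2} + 4 u$
$x = 12$ ($x = \left(1 + \left(-3\right)^{2} + 4 \left(-3\right)\right) \left(-1\right) 6 = \left(1 + 9 - 12\right) \left(-1\right) 6 = \left(-2\right) \left(-1\right) 6 = 2 \cdot 6 = 12$)
$z{\left(m,d \right)} = 45$ ($z{\left(m,d \right)} = 5 \left(-3 + 12\right) = 5 \cdot 9 = 45$)
$z{\left(-3 - -11,16 \right)} + 257 \cdot 31 = 45 + 257 \cdot 31 = 45 + 7967 = 8012$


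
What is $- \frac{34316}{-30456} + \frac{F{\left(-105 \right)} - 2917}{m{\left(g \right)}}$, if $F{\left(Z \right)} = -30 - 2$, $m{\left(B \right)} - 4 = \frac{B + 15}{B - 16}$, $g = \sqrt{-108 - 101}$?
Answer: $- \frac{110221420}{156087} - \frac{983 i \sqrt{209}}{82} \approx -706.15 - 173.31 i$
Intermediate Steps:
$g = i \sqrt{209}$ ($g = \sqrt{-209} = i \sqrt{209} \approx 14.457 i$)
$m{\left(B \right)} = 4 + \frac{15 + B}{-16 + B}$ ($m{\left(B \right)} = 4 + \frac{B + 15}{B - 16} = 4 + \frac{15 + B}{-16 + B}$)
$F{\left(Z \right)} = -32$
$- \frac{34316}{-30456} + \frac{F{\left(-105 \right)} - 2917}{m{\left(g \right)}} = - \frac{34316}{-30456} + \frac{-32 - 2917}{\frac{1}{-16 + i \sqrt{209}} \left(-49 + 5 i \sqrt{209}\right)} = \left(-34316\right) \left(- \frac{1}{30456}\right) + \frac{-32 - 2917}{\frac{1}{-16 + i \sqrt{209}} \left(-49 + 5 i \sqrt{209}\right)} = \frac{8579}{7614} - 2949 \frac{-16 + i \sqrt{209}}{-49 + 5 i \sqrt{209}} = \frac{8579}{7614} - \frac{2949 \left(-16 + i \sqrt{209}\right)}{-49 + 5 i \sqrt{209}}$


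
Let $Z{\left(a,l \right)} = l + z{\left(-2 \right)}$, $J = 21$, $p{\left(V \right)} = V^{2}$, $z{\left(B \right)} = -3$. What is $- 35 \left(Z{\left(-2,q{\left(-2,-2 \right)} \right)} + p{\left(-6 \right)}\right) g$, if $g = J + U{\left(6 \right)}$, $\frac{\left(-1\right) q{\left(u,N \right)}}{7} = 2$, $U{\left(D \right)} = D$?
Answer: $-17955$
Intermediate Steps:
$q{\left(u,N \right)} = -14$ ($q{\left(u,N \right)} = \left(-7\right) 2 = -14$)
$Z{\left(a,l \right)} = -3 + l$ ($Z{\left(a,l \right)} = l - 3 = -3 + l$)
$g = 27$ ($g = 21 + 6 = 27$)
$- 35 \left(Z{\left(-2,q{\left(-2,-2 \right)} \right)} + p{\left(-6 \right)}\right) g = - 35 \left(\left(-3 - 14\right) + \left(-6\right)^{2}\right) 27 = - 35 \left(-17 + 36\right) 27 = - 35 \cdot 19 \cdot 27 = \left(-35\right) 513 = -17955$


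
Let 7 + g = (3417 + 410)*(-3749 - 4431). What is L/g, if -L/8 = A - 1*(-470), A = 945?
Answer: 11320/31304867 ≈ 0.00036161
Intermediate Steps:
g = -31304867 (g = -7 + (3417 + 410)*(-3749 - 4431) = -7 + 3827*(-8180) = -7 - 31304860 = -31304867)
L = -11320 (L = -8*(945 - 1*(-470)) = -8*(945 + 470) = -8*1415 = -11320)
L/g = -11320/(-31304867) = -11320*(-1/31304867) = 11320/31304867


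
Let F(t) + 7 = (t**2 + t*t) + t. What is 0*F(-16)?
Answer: 0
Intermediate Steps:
F(t) = -7 + t + 2*t**2 (F(t) = -7 + ((t**2 + t*t) + t) = -7 + ((t**2 + t**2) + t) = -7 + (2*t**2 + t) = -7 + (t + 2*t**2) = -7 + t + 2*t**2)
0*F(-16) = 0*(-7 - 16 + 2*(-16)**2) = 0*(-7 - 16 + 2*256) = 0*(-7 - 16 + 512) = 0*489 = 0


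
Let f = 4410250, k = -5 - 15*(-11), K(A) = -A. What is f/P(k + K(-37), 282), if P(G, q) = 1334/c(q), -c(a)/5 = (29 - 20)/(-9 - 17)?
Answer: 331875/58 ≈ 5722.0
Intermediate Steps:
k = 160 (k = -5 + 165 = 160)
c(a) = 45/26 (c(a) = -5*(29 - 20)/(-9 - 17) = -45/(-26) = -45*(-1)/26 = -5*(-9/26) = 45/26)
P(G, q) = 34684/45 (P(G, q) = 1334/(45/26) = 1334*(26/45) = 34684/45)
f/P(k + K(-37), 282) = 4410250/(34684/45) = 4410250*(45/34684) = 331875/58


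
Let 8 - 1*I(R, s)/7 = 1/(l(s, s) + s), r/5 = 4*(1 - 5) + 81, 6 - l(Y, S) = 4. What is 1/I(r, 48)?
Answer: 50/2793 ≈ 0.017902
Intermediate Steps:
l(Y, S) = 2 (l(Y, S) = 6 - 1*4 = 6 - 4 = 2)
r = 325 (r = 5*(4*(1 - 5) + 81) = 5*(4*(-4) + 81) = 5*(-16 + 81) = 5*65 = 325)
I(R, s) = 56 - 7/(2 + s)
1/I(r, 48) = 1/(7*(15 + 8*48)/(2 + 48)) = 1/(7*(15 + 384)/50) = 1/(7*(1/50)*399) = 1/(2793/50) = 50/2793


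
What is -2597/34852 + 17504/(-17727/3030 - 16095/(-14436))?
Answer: -1482486549976693/401067371108 ≈ -3696.4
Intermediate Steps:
-2597/34852 + 17504/(-17727/3030 - 16095/(-14436)) = -2597*1/34852 + 17504/(-17727*1/3030 - 16095*(-1/14436)) = -2597/34852 + 17504/(-5909/1010 + 5365/4812) = -2597/34852 + 17504/(-11507729/2430060) = -2597/34852 + 17504*(-2430060/11507729) = -2597/34852 - 42535770240/11507729 = -1482486549976693/401067371108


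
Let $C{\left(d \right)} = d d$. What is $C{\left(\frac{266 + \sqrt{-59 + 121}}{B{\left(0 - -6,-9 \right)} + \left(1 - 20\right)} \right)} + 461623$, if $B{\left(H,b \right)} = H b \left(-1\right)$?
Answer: $\frac{565558993}{1225} + \frac{76 \sqrt{62}}{175} \approx 4.6168 \cdot 10^{5}$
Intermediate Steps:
$B{\left(H,b \right)} = - H b$
$C{\left(d \right)} = d^{2}$
$C{\left(\frac{266 + \sqrt{-59 + 121}}{B{\left(0 - -6,-9 \right)} + \left(1 - 20\right)} \right)} + 461623 = \left(\frac{266 + \sqrt{-59 + 121}}{\left(-1\right) \left(0 - -6\right) \left(-9\right) + \left(1 - 20\right)}\right)^{2} + 461623 = \left(\frac{266 + \sqrt{62}}{\left(-1\right) \left(0 + 6\right) \left(-9\right) + \left(1 - 20\right)}\right)^{2} + 461623 = \left(\frac{266 + \sqrt{62}}{\left(-1\right) 6 \left(-9\right) - 19}\right)^{2} + 461623 = \left(\frac{266 + \sqrt{62}}{54 - 19}\right)^{2} + 461623 = \left(\frac{266 + \sqrt{62}}{35}\right)^{2} + 461623 = \left(\left(266 + \sqrt{62}\right) \frac{1}{35}\right)^{2} + 461623 = \left(\frac{38}{5} + \frac{\sqrt{62}}{35}\right)^{2} + 461623 = 461623 + \left(\frac{38}{5} + \frac{\sqrt{62}}{35}\right)^{2}$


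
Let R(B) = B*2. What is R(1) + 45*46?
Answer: 2072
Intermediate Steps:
R(B) = 2*B
R(1) + 45*46 = 2*1 + 45*46 = 2 + 2070 = 2072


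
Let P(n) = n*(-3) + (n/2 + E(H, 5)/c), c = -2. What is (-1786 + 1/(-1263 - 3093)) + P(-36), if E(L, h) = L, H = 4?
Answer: -7396489/4356 ≈ -1698.0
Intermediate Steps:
P(n) = -2 - 5*n/2 (P(n) = n*(-3) + (n/2 + 4/(-2)) = -3*n + (n*(½) + 4*(-½)) = -3*n + (n/2 - 2) = -3*n + (-2 + n/2) = -2 - 5*n/2)
(-1786 + 1/(-1263 - 3093)) + P(-36) = (-1786 + 1/(-1263 - 3093)) + (-2 - 5/2*(-36)) = (-1786 + 1/(-4356)) + (-2 + 90) = (-1786 - 1/4356) + 88 = -7779817/4356 + 88 = -7396489/4356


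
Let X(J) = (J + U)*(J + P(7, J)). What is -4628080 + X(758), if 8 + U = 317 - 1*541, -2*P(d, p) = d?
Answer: -4231213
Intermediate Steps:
P(d, p) = -d/2
U = -232 (U = -8 + (317 - 1*541) = -8 + (317 - 541) = -8 - 224 = -232)
X(J) = (-232 + J)*(-7/2 + J) (X(J) = (J - 232)*(J - ½*7) = (-232 + J)*(J - 7/2) = (-232 + J)*(-7/2 + J))
-4628080 + X(758) = -4628080 + (812 + 758² - 471/2*758) = -4628080 + (812 + 574564 - 178509) = -4628080 + 396867 = -4231213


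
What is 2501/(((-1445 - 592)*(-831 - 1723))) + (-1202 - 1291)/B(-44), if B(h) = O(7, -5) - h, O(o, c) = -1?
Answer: -12969719971/223707414 ≈ -57.976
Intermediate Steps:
B(h) = -1 - h
2501/(((-1445 - 592)*(-831 - 1723))) + (-1202 - 1291)/B(-44) = 2501/(((-1445 - 592)*(-831 - 1723))) + (-1202 - 1291)/(-1 - 1*(-44)) = 2501/((-2037*(-2554))) - 2493/(-1 + 44) = 2501/5202498 - 2493/43 = -12969719971/223707414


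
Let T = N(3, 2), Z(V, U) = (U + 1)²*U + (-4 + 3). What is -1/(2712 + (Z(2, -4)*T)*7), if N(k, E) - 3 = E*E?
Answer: -1/899 ≈ -0.0011123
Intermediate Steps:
Z(V, U) = -1 + U*(1 + U)² (Z(V, U) = (1 + U)²*U - 1 = U*(1 + U)² - 1 = -1 + U*(1 + U)²)
N(k, E) = 3 + E² (N(k, E) = 3 + E*E = 3 + E²)
T = 7 (T = 3 + 2² = 3 + 4 = 7)
-1/(2712 + (Z(2, -4)*T)*7) = -1/(2712 + ((-1 - 4*(1 - 4)²)*7)*7) = -1/(2712 + ((-1 - 4*(-3)²)*7)*7) = -1/(2712 + ((-1 - 4*9)*7)*7) = -1/(2712 + ((-1 - 36)*7)*7) = -1/(2712 - 37*7*7) = -1/(2712 - 259*7) = -1/(2712 - 1813) = -1/899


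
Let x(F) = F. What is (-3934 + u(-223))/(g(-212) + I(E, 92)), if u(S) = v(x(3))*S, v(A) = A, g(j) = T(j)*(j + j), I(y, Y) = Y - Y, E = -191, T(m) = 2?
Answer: 4603/848 ≈ 5.4281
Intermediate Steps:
I(y, Y) = 0
g(j) = 4*j (g(j) = 2*(j + j) = 2*(2*j) = 4*j)
u(S) = 3*S
(-3934 + u(-223))/(g(-212) + I(E, 92)) = (-3934 + 3*(-223))/(4*(-212) + 0) = (-3934 - 669)/(-848 + 0) = -4603/(-848) = -4603*(-1/848) = 4603/848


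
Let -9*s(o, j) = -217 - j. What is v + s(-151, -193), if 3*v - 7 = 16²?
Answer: 271/3 ≈ 90.333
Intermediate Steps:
s(o, j) = 217/9 + j/9 (s(o, j) = -(-217 - j)/9 = 217/9 + j/9)
v = 263/3 (v = 7/3 + (⅓)*16² = 7/3 + (⅓)*256 = 7/3 + 256/3 = 263/3 ≈ 87.667)
v + s(-151, -193) = 263/3 + (217/9 + (⅑)*(-193)) = 263/3 + (217/9 - 193/9) = 263/3 + 8/3 = 271/3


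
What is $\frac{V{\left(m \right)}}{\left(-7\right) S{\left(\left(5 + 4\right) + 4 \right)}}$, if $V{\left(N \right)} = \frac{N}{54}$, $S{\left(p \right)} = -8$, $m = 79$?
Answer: $\frac{79}{3024} \approx 0.026124$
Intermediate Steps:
$V{\left(N \right)} = \frac{N}{54}$ ($V{\left(N \right)} = N \frac{1}{54} = \frac{N}{54}$)
$\frac{V{\left(m \right)}}{\left(-7\right) S{\left(\left(5 + 4\right) + 4 \right)}} = \frac{\frac{1}{54} \cdot 79}{\left(-7\right) \left(-8\right)} = \frac{79}{54 \cdot 56} = \frac{79}{54} \cdot \frac{1}{56} = \frac{79}{3024}$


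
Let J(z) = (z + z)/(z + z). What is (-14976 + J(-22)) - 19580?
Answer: -34555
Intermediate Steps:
J(z) = 1 (J(z) = (2*z)/((2*z)) = (2*z)*(1/(2*z)) = 1)
(-14976 + J(-22)) - 19580 = (-14976 + 1) - 19580 = -14975 - 19580 = -34555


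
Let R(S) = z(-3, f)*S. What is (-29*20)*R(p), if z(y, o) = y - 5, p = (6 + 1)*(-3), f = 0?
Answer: -97440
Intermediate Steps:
p = -21 (p = 7*(-3) = -21)
z(y, o) = -5 + y
R(S) = -8*S (R(S) = (-5 - 3)*S = -8*S)
(-29*20)*R(p) = (-29*20)*(-8*(-21)) = -580*168 = -97440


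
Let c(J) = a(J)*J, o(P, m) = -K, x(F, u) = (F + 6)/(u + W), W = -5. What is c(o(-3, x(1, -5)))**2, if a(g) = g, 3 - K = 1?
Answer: 16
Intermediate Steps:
K = 2 (K = 3 - 1*1 = 3 - 1 = 2)
x(F, u) = (6 + F)/(-5 + u) (x(F, u) = (F + 6)/(u - 5) = (6 + F)/(-5 + u))
o(P, m) = -2 (o(P, m) = -1*2 = -2)
c(J) = J**2 (c(J) = J*J = J**2)
c(o(-3, x(1, -5)))**2 = ((-2)**2)**2 = 4**2 = 16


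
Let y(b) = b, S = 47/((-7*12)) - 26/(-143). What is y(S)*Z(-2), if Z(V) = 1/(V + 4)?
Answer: -349/1848 ≈ -0.18885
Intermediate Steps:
Z(V) = 1/(4 + V)
S = -349/924 (S = 47/(-84) - 26*(-1/143) = 47*(-1/84) + 2/11 = -47/84 + 2/11 = -349/924 ≈ -0.37771)
y(S)*Z(-2) = -349/(924*(4 - 2)) = -349/924/2 = -349/924*1/2 = -349/1848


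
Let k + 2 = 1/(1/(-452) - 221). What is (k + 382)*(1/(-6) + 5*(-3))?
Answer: -1727129404/299679 ≈ -5763.3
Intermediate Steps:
k = -200238/99893 (k = -2 + 1/(1/(-452) - 221) = -2 + 1/(-1/452 - 221) = -2 + 1/(-99893/452) = -2 - 452/99893 = -200238/99893 ≈ -2.0045)
(k + 382)*(1/(-6) + 5*(-3)) = (-200238/99893 + 382)*(1/(-6) + 5*(-3)) = 37958888*(-⅙ - 15)/99893 = (37958888/99893)*(-91/6) = -1727129404/299679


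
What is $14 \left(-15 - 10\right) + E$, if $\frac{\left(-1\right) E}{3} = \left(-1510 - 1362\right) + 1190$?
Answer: $4696$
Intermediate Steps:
$E = 5046$ ($E = - 3 \left(\left(-1510 - 1362\right) + 1190\right) = - 3 \left(-2872 + 1190\right) = \left(-3\right) \left(-1682\right) = 5046$)
$14 \left(-15 - 10\right) + E = 14 \left(-15 - 10\right) + 5046 = 14 \left(-25\right) + 5046 = -350 + 5046 = 4696$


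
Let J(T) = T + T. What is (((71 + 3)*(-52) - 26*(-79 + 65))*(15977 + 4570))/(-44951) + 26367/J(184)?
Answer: 27528778281/16541968 ≈ 1664.2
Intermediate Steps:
J(T) = 2*T
(((71 + 3)*(-52) - 26*(-79 + 65))*(15977 + 4570))/(-44951) + 26367/J(184) = (((71 + 3)*(-52) - 26*(-79 + 65))*(15977 + 4570))/(-44951) + 26367/((2*184)) = ((74*(-52) - 26*(-14))*20547)*(-1/44951) + 26367/368 = ((-3848 + 364)*20547)*(-1/44951) + 26367*(1/368) = -3484*20547*(-1/44951) + 26367/368 = -71585748*(-1/44951) + 26367/368 = 71585748/44951 + 26367/368 = 27528778281/16541968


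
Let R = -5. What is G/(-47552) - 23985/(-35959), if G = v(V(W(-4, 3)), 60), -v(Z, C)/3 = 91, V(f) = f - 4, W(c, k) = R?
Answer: 1150351527/1709922368 ≈ 0.67275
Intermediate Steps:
W(c, k) = -5
V(f) = -4 + f
v(Z, C) = -273 (v(Z, C) = -3*91 = -273)
G = -273
G/(-47552) - 23985/(-35959) = -273/(-47552) - 23985/(-35959) = -273*(-1/47552) - 23985*(-1/35959) = 273/47552 + 23985/35959 = 1150351527/1709922368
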